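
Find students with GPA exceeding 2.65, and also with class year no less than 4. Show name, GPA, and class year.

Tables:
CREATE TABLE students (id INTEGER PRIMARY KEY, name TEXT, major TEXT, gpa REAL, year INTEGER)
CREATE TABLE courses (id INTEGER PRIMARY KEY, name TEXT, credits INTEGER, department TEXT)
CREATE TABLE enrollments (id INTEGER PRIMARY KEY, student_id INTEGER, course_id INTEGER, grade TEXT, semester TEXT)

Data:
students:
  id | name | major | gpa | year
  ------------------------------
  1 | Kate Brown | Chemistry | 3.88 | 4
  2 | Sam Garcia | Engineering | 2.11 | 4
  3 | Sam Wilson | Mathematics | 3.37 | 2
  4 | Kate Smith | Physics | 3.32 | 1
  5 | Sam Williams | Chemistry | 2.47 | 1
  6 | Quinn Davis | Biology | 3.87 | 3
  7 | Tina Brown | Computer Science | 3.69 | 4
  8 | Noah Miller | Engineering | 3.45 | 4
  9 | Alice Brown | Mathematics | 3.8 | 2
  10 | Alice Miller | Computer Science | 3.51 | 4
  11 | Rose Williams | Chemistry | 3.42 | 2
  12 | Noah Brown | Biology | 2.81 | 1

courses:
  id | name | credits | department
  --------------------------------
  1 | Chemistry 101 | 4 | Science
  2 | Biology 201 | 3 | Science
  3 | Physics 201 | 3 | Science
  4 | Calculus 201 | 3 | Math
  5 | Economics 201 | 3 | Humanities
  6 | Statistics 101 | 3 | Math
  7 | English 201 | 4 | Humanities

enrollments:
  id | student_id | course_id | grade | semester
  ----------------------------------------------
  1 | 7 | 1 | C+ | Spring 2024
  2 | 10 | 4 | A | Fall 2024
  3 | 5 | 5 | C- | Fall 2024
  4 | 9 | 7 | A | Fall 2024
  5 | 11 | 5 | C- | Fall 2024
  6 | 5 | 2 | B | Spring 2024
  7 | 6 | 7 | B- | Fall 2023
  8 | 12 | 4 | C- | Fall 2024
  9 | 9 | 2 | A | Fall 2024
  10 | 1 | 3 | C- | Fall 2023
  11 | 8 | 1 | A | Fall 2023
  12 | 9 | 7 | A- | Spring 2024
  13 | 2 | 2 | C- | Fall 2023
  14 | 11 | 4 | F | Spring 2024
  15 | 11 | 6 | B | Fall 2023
SELECT name, gpa, year FROM students WHERE gpa > 2.65 AND year >= 4

Execution result:
name | gpa | year
Kate Brown | 3.88 | 4
Tina Brown | 3.69 | 4
Noah Miller | 3.45 | 4
Alice Miller | 3.51 | 4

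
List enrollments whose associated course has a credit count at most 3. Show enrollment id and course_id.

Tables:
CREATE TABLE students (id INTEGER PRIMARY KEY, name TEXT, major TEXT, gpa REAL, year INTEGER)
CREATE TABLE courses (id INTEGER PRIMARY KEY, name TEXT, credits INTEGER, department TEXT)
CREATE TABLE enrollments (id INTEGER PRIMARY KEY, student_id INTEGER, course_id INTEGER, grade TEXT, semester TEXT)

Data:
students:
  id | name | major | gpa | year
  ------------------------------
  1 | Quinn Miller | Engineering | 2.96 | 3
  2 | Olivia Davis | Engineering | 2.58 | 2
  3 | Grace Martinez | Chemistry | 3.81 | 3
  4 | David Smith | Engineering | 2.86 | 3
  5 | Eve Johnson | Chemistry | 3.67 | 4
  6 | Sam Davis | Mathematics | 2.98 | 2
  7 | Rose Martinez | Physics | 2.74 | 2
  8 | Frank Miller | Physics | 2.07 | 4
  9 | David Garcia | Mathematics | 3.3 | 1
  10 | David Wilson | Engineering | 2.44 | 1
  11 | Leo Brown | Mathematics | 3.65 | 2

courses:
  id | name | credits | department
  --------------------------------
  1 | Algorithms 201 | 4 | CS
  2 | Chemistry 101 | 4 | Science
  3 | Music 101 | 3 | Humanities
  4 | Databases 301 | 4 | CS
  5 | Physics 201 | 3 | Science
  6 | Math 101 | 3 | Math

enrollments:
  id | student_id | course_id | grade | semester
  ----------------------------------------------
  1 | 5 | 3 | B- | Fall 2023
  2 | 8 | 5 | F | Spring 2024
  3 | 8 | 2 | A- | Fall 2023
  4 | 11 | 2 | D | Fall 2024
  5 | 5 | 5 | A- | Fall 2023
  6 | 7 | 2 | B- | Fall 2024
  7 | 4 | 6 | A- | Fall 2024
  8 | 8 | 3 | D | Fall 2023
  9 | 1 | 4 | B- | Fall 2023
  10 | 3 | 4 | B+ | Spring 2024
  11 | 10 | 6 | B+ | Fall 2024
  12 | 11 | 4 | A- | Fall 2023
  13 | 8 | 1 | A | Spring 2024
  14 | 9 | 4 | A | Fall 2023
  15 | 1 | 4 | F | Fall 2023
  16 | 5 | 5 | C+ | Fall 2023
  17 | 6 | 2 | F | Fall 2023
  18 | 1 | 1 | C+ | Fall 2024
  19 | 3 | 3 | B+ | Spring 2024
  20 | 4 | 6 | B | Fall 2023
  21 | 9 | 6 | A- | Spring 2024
SELECT id, course_id FROM enrollments WHERE course_id IN (SELECT id FROM courses WHERE credits <= 3)

Execution result:
id | course_id
1 | 3
2 | 5
5 | 5
7 | 6
8 | 3
11 | 6
16 | 5
19 | 3
20 | 6
21 | 6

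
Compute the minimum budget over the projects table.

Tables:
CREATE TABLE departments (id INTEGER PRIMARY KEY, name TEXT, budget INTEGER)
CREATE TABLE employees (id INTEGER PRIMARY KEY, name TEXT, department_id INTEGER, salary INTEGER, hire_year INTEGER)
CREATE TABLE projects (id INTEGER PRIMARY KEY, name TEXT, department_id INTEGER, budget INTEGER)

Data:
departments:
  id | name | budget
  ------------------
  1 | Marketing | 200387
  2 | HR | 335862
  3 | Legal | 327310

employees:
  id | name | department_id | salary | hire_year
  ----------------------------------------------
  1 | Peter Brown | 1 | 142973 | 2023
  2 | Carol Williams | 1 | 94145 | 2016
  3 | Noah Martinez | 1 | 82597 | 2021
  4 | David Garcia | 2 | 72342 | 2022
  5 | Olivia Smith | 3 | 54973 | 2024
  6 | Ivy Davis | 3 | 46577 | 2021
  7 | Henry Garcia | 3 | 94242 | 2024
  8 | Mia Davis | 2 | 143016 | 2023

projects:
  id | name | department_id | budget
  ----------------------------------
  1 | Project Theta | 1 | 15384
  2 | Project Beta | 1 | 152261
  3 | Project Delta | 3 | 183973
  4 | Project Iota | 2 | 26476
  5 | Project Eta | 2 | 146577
SELECT MIN(budget) FROM projects

Execution result:
15384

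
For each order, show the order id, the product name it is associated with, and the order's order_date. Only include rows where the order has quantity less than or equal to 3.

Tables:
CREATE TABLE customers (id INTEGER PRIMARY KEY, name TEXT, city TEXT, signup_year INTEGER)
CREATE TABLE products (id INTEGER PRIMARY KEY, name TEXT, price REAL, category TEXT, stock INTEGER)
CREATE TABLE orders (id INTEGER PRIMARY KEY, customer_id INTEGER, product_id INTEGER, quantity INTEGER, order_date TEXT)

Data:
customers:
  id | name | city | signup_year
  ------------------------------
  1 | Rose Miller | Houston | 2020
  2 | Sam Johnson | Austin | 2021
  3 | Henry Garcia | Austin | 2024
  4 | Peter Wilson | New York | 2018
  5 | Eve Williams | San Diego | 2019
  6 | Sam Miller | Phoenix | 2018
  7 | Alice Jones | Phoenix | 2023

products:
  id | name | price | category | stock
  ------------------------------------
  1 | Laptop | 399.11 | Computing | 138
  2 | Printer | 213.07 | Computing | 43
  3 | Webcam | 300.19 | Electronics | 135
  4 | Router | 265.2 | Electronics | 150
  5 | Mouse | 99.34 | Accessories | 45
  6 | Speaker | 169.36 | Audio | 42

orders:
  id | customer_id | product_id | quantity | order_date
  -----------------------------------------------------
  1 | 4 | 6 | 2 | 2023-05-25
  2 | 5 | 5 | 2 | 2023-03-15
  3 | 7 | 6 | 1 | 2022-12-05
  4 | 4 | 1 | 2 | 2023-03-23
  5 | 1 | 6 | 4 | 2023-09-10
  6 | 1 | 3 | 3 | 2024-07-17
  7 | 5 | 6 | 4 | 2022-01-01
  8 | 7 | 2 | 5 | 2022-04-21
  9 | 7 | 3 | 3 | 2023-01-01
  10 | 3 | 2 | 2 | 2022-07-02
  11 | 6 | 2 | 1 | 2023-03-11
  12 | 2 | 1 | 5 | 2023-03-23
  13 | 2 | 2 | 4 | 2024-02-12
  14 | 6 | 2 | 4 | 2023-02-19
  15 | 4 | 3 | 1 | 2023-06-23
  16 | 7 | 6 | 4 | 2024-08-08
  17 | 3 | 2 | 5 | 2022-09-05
SELECT c.id, p.name AS product, c.order_date FROM orders c JOIN products p ON c.product_id = p.id WHERE c.quantity <= 3

Execution result:
id | product | order_date
1 | Speaker | 2023-05-25
2 | Mouse | 2023-03-15
3 | Speaker | 2022-12-05
4 | Laptop | 2023-03-23
6 | Webcam | 2024-07-17
9 | Webcam | 2023-01-01
10 | Printer | 2022-07-02
11 | Printer | 2023-03-11
15 | Webcam | 2023-06-23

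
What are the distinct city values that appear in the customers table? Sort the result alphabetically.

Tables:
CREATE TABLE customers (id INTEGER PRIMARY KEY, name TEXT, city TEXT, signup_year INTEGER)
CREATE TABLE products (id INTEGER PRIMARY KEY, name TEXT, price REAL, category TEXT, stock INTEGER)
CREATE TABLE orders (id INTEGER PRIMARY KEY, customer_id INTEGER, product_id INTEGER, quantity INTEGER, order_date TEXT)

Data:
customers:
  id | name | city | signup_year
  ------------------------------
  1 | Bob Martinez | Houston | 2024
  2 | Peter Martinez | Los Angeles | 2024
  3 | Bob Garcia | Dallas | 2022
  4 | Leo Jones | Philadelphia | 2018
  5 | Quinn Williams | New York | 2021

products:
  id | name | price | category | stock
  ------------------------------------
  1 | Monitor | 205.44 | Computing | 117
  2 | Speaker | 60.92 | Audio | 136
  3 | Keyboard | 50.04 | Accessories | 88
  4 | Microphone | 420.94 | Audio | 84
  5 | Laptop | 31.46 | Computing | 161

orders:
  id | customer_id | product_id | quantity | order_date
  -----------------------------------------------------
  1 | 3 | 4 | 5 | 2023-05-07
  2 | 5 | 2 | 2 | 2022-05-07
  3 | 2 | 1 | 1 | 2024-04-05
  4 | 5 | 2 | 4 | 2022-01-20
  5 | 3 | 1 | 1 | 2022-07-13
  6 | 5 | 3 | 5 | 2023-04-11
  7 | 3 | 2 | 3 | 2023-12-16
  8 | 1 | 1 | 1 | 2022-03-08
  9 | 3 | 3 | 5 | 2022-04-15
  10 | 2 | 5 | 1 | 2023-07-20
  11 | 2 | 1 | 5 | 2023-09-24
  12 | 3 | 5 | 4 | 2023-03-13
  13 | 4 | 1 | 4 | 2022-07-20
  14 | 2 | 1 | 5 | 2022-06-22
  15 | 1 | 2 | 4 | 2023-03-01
SELECT DISTINCT city FROM customers ORDER BY city

Execution result:
city
Dallas
Houston
Los Angeles
New York
Philadelphia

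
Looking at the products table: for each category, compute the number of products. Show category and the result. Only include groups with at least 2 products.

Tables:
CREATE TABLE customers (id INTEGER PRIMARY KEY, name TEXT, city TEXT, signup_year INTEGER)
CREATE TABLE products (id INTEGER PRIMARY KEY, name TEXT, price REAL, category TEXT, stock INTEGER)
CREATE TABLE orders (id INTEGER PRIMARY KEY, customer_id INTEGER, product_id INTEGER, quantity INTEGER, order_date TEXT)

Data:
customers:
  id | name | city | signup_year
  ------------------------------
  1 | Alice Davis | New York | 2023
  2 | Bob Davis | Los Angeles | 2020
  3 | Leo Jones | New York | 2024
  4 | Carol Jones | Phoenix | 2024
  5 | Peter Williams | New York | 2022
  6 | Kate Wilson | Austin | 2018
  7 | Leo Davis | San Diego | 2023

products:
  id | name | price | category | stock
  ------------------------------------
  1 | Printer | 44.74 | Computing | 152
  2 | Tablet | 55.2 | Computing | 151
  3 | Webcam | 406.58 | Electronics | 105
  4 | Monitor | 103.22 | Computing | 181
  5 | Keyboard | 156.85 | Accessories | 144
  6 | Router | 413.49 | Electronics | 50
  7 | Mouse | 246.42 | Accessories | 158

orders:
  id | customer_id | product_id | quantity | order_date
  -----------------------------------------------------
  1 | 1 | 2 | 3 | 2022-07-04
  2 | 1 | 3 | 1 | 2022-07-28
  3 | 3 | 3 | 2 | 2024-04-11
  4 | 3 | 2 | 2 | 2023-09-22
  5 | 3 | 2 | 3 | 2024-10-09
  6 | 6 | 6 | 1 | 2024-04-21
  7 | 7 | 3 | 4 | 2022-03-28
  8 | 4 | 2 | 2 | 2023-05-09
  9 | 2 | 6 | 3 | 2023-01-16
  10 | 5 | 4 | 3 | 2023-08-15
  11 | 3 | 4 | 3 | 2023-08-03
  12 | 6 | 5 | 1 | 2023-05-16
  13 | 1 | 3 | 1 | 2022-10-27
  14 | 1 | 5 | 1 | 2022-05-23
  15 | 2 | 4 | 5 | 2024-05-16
SELECT category, COUNT(*) AS n FROM products GROUP BY category HAVING COUNT(*) >= 2

Execution result:
category | n
Accessories | 2
Computing | 3
Electronics | 2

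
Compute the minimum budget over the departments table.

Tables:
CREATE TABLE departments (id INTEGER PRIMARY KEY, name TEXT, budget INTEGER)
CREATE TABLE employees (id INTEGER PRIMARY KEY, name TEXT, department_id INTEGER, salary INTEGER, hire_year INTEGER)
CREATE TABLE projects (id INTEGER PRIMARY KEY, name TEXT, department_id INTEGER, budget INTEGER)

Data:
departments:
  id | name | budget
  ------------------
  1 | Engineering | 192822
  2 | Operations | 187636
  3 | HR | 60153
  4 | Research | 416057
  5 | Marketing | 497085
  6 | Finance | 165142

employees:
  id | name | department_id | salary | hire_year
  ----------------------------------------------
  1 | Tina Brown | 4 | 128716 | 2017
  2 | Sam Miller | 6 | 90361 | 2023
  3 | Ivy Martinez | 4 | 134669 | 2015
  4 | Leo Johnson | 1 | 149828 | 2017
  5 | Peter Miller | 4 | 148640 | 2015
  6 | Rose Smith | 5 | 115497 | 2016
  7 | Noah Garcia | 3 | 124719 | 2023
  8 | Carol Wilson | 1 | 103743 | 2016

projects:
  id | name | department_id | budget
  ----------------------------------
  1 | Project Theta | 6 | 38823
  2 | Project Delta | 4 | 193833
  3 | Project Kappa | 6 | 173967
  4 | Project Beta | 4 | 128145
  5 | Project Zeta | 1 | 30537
SELECT MIN(budget) FROM departments

Execution result:
60153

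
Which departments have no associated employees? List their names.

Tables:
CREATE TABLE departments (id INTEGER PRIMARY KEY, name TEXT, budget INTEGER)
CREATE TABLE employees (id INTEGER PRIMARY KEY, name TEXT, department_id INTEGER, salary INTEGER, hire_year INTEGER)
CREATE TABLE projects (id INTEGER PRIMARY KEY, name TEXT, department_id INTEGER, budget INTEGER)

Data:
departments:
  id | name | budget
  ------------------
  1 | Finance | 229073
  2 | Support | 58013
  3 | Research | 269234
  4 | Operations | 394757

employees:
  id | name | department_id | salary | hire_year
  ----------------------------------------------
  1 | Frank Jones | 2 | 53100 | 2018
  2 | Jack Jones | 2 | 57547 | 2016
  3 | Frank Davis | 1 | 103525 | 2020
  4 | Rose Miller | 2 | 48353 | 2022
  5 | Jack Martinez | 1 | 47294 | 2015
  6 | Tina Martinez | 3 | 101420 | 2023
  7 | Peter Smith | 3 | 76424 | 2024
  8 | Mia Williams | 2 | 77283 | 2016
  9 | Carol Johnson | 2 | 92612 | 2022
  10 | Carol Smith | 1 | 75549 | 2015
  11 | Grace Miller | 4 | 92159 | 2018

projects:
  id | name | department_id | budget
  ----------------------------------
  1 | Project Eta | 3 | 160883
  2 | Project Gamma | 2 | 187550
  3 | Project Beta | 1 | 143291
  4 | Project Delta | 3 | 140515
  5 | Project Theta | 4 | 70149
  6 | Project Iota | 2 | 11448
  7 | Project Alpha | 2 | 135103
SELECT p.name FROM departments p LEFT JOIN employees c ON c.department_id = p.id WHERE c.id IS NULL

Execution result:
(no rows)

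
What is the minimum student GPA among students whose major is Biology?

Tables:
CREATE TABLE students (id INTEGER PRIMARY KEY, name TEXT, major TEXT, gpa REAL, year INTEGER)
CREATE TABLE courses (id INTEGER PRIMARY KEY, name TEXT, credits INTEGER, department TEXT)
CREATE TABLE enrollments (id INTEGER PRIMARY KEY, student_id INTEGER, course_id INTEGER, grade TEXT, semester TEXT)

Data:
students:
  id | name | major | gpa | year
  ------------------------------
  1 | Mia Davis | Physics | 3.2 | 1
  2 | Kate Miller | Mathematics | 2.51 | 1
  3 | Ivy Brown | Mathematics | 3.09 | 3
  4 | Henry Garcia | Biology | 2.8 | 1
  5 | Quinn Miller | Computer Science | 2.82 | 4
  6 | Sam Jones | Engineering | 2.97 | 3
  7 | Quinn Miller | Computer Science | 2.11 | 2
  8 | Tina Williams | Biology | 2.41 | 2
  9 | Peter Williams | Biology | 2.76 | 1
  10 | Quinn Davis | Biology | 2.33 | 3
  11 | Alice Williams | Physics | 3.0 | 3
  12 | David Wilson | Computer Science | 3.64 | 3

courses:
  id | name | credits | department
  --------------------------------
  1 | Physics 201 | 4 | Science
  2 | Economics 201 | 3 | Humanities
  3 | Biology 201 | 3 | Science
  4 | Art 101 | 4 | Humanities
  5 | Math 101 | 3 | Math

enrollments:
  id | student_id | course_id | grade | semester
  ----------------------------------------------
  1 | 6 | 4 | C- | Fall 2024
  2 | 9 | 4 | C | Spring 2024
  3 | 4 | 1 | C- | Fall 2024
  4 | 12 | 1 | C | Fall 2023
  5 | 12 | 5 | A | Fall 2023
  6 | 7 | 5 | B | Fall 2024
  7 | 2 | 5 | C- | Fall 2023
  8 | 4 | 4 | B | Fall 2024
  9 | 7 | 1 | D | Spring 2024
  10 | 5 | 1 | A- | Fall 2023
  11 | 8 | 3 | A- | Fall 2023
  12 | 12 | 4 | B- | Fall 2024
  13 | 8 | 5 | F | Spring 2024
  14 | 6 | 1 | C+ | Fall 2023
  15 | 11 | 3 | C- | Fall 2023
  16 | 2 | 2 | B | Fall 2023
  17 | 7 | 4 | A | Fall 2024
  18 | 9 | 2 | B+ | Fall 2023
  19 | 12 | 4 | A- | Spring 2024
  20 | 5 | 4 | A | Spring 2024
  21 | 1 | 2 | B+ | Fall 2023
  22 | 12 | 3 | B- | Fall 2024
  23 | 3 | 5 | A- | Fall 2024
SELECT MIN(gpa) FROM students WHERE major = 'Biology'

Execution result:
2.33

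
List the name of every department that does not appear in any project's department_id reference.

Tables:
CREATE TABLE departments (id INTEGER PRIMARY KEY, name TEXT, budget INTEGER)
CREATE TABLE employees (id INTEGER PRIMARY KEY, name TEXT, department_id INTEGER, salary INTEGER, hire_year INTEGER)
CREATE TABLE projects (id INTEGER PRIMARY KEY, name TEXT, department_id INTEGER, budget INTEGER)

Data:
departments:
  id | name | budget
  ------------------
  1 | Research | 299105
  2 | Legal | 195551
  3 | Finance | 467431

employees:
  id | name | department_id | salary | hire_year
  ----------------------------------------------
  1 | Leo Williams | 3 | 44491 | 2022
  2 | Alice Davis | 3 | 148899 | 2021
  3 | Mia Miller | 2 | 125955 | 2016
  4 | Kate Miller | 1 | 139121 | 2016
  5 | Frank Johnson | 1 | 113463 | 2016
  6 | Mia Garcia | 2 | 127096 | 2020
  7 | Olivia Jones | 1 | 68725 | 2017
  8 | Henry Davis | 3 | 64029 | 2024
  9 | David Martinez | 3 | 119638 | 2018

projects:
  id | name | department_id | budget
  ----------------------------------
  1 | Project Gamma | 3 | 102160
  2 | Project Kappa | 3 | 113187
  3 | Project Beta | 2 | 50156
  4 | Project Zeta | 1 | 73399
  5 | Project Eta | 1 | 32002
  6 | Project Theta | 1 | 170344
SELECT p.name FROM departments p LEFT JOIN projects c ON c.department_id = p.id WHERE c.id IS NULL

Execution result:
(no rows)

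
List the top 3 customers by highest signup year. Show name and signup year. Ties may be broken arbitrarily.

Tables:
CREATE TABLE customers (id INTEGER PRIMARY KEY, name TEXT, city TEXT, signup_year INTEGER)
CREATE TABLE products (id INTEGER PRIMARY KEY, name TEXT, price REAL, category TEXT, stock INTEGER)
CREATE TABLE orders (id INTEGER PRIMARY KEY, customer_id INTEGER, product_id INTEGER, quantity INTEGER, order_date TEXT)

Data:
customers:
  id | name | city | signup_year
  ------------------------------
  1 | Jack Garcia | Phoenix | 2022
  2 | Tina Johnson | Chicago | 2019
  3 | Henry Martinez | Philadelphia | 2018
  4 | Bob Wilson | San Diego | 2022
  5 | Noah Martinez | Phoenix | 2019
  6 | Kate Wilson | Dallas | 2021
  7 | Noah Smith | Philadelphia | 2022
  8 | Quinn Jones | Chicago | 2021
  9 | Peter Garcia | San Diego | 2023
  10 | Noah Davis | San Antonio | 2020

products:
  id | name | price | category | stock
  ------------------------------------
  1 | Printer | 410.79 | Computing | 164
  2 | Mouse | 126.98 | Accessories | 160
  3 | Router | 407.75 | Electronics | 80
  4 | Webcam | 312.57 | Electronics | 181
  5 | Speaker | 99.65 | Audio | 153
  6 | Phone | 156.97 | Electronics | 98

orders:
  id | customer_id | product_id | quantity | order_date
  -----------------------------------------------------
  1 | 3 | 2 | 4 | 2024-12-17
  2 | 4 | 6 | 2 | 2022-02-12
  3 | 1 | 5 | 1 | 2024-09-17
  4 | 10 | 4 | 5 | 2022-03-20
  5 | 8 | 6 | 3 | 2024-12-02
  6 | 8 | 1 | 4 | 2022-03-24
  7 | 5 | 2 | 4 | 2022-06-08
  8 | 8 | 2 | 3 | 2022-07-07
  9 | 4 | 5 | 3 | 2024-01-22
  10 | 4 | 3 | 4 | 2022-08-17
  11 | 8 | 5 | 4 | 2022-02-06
SELECT name, signup_year FROM customers ORDER BY signup_year DESC LIMIT 3

Execution result:
name | signup_year
Peter Garcia | 2023
Jack Garcia | 2022
Bob Wilson | 2022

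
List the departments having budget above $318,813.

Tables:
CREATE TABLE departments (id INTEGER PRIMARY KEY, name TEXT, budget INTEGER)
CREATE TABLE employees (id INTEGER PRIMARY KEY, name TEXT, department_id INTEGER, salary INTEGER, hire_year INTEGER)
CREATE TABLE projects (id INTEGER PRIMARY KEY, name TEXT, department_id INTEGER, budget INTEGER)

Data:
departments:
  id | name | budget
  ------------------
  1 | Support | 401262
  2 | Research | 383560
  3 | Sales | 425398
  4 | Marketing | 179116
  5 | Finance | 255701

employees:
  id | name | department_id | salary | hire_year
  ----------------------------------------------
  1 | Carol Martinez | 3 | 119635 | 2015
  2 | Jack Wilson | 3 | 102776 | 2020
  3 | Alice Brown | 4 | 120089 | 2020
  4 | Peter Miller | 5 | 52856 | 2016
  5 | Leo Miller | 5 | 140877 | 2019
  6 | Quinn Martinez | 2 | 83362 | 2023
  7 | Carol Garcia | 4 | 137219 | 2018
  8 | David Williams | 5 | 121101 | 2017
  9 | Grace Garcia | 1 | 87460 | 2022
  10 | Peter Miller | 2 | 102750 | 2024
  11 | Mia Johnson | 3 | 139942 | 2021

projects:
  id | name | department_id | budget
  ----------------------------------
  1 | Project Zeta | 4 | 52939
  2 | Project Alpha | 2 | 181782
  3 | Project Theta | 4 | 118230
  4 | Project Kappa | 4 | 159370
SELECT name, budget FROM departments WHERE budget > 318813

Execution result:
name | budget
Support | 401262
Research | 383560
Sales | 425398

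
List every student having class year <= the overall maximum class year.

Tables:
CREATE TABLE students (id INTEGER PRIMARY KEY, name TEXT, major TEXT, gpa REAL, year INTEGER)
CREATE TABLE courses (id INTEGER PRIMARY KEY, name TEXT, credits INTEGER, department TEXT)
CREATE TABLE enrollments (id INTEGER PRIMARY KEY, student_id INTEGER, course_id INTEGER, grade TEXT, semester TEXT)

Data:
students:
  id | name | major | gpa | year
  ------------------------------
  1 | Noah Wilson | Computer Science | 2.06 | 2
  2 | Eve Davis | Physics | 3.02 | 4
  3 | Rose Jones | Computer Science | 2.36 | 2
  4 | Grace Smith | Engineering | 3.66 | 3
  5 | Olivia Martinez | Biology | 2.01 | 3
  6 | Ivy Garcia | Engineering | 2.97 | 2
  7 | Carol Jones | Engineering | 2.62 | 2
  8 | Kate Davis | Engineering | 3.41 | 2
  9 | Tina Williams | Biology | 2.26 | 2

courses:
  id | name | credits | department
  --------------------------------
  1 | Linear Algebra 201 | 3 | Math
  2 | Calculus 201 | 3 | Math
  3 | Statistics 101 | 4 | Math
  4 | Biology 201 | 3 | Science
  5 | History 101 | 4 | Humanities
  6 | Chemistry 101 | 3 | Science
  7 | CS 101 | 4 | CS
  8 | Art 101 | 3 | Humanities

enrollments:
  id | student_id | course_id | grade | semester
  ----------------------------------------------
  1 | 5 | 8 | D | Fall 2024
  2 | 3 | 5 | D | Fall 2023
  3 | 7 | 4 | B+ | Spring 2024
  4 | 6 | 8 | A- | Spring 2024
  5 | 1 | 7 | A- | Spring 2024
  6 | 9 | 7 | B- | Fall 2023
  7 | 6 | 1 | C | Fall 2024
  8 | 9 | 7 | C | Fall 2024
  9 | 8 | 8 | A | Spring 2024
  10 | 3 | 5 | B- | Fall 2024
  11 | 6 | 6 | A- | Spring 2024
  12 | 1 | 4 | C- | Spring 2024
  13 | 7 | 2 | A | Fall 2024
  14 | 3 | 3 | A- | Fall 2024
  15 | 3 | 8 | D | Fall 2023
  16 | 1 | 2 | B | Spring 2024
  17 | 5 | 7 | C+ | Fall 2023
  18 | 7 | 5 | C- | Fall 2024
SELECT name, year FROM students WHERE year <= (SELECT MAX(year) FROM students)

Execution result:
name | year
Noah Wilson | 2
Eve Davis | 4
Rose Jones | 2
Grace Smith | 3
Olivia Martinez | 3
Ivy Garcia | 2
Carol Jones | 2
Kate Davis | 2
Tina Williams | 2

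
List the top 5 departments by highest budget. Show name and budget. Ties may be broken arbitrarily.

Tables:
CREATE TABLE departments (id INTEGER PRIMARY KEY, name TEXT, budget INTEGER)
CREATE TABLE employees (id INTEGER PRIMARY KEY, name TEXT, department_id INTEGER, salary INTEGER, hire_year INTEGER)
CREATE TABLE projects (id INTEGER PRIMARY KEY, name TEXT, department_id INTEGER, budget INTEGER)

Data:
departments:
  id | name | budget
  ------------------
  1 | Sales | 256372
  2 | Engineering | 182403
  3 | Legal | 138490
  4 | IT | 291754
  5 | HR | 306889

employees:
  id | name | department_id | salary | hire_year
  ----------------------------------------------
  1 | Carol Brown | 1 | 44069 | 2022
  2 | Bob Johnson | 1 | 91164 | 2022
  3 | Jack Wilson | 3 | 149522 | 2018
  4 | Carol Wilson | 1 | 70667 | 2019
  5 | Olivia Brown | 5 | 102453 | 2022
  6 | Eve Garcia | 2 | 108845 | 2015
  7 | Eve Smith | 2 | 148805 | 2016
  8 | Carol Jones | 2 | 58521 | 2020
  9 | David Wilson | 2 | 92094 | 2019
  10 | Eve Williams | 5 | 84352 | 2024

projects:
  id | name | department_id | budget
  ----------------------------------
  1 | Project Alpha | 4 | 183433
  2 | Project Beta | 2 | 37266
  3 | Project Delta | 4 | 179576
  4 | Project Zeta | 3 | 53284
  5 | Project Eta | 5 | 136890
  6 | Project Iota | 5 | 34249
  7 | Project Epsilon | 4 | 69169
SELECT name, budget FROM departments ORDER BY budget DESC LIMIT 5

Execution result:
name | budget
HR | 306889
IT | 291754
Sales | 256372
Engineering | 182403
Legal | 138490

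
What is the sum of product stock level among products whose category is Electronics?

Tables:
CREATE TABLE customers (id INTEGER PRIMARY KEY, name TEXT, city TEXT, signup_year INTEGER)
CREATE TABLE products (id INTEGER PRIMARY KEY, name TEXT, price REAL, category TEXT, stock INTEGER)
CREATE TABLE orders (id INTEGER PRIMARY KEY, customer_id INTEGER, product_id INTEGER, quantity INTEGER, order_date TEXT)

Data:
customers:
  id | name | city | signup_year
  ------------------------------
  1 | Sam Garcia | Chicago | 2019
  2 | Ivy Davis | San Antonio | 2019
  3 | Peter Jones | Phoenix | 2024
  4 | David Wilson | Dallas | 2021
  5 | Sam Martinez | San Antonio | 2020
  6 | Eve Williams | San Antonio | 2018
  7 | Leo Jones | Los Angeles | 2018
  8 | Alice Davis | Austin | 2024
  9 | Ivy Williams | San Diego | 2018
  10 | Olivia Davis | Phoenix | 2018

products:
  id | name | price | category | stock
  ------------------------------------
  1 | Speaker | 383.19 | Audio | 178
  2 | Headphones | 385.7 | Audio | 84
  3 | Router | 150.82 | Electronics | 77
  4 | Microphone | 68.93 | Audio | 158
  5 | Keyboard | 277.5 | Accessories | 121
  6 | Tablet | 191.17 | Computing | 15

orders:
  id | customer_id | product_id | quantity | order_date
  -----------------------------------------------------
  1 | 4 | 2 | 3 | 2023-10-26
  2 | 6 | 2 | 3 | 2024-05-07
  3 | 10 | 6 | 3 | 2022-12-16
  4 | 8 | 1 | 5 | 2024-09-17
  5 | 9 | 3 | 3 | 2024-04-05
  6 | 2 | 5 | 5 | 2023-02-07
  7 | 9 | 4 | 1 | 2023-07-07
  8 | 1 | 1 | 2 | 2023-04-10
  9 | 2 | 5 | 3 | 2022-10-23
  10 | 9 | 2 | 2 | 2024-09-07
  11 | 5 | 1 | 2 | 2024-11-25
SELECT SUM(stock) FROM products WHERE category = 'Electronics'

Execution result:
77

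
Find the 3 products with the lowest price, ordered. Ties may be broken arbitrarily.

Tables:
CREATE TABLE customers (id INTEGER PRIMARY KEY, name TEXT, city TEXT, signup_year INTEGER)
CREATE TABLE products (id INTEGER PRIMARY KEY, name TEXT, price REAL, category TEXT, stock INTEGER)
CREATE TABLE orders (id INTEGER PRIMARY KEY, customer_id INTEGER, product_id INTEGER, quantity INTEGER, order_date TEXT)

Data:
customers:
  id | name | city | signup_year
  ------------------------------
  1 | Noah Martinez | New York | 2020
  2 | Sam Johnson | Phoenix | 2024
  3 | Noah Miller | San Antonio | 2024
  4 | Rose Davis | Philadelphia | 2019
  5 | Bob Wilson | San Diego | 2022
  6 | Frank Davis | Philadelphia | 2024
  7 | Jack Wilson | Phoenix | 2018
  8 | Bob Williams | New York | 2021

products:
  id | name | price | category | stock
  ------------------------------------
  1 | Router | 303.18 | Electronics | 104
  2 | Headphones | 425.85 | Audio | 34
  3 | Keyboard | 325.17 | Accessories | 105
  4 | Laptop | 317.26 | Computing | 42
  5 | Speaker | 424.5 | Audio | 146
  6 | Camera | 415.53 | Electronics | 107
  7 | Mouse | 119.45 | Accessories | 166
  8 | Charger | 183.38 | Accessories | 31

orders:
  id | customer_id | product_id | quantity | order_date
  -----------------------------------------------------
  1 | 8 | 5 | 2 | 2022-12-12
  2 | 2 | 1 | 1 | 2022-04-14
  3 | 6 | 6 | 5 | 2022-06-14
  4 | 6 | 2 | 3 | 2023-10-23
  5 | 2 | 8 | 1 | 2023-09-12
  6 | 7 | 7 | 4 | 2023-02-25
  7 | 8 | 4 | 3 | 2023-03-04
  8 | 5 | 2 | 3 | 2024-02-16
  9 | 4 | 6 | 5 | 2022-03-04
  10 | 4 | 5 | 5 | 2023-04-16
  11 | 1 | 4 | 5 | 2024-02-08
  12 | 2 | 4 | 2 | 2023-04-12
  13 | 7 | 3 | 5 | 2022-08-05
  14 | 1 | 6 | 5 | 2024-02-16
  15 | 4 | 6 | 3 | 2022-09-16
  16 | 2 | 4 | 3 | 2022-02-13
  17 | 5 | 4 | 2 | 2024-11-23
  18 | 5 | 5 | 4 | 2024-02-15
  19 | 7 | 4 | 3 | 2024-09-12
SELECT name, price FROM products ORDER BY price ASC LIMIT 3

Execution result:
name | price
Mouse | 119.45
Charger | 183.38
Router | 303.18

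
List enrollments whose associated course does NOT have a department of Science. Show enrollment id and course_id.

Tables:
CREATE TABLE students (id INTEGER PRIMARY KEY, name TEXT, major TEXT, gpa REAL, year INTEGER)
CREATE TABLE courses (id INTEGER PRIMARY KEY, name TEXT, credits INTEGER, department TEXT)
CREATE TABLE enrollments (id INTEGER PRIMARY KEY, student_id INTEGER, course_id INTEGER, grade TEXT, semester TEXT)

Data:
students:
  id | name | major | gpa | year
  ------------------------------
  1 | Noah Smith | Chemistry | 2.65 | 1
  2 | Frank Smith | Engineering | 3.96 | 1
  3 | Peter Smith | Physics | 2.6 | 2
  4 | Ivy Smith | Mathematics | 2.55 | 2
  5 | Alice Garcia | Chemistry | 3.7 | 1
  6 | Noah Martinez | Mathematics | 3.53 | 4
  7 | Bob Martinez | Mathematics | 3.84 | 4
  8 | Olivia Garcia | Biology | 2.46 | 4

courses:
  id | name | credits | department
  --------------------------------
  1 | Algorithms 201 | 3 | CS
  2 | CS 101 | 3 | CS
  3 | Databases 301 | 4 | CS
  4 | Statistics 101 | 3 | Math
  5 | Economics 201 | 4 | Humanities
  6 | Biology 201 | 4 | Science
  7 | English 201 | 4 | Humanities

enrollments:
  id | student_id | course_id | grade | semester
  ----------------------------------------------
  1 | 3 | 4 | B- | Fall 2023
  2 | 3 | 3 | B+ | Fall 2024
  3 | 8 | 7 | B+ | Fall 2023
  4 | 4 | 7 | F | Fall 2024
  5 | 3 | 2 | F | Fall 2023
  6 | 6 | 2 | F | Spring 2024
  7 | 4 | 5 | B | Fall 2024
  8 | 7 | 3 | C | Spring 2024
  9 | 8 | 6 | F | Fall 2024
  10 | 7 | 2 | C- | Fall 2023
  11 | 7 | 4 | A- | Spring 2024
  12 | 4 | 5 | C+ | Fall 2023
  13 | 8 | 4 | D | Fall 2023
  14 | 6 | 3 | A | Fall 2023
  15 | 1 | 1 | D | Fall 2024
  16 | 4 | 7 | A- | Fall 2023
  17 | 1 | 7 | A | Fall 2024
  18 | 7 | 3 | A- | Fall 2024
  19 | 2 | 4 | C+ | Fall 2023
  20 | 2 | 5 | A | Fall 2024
SELECT id, course_id FROM enrollments WHERE course_id NOT IN (SELECT id FROM courses WHERE department = 'Science')

Execution result:
id | course_id
1 | 4
2 | 3
3 | 7
4 | 7
5 | 2
6 | 2
7 | 5
8 | 3
10 | 2
11 | 4
12 | 5
13 | 4
14 | 3
15 | 1
16 | 7
17 | 7
18 | 3
19 | 4
20 | 5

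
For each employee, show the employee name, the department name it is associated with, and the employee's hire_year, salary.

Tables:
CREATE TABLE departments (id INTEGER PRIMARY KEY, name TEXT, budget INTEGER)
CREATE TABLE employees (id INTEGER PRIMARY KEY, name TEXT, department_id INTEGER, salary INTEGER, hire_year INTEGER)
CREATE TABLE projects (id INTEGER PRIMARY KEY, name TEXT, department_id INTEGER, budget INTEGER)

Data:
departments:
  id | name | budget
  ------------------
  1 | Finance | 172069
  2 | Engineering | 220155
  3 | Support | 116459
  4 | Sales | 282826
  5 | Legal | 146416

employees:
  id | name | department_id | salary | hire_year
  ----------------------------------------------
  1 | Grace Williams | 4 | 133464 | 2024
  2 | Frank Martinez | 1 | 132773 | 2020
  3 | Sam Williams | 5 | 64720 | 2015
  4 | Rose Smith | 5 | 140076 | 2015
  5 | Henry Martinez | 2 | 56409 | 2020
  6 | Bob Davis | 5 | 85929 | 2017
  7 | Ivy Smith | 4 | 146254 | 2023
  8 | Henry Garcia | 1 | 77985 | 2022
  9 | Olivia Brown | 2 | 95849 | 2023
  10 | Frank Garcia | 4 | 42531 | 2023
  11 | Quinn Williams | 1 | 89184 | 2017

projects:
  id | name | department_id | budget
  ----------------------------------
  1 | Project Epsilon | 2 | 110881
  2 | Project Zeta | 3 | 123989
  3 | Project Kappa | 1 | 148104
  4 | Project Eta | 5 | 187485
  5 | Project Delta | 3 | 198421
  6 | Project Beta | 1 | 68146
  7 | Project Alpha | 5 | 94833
SELECT c.name, p.name AS department, c.hire_year, c.salary FROM employees c JOIN departments p ON c.department_id = p.id

Execution result:
name | department | hire_year | salary
Grace Williams | Sales | 2024 | 133464
Frank Martinez | Finance | 2020 | 132773
Sam Williams | Legal | 2015 | 64720
Rose Smith | Legal | 2015 | 140076
Henry Martinez | Engineering | 2020 | 56409
Bob Davis | Legal | 2017 | 85929
Ivy Smith | Sales | 2023 | 146254
Henry Garcia | Finance | 2022 | 77985
Olivia Brown | Engineering | 2023 | 95849
Frank Garcia | Sales | 2023 | 42531
Quinn Williams | Finance | 2017 | 89184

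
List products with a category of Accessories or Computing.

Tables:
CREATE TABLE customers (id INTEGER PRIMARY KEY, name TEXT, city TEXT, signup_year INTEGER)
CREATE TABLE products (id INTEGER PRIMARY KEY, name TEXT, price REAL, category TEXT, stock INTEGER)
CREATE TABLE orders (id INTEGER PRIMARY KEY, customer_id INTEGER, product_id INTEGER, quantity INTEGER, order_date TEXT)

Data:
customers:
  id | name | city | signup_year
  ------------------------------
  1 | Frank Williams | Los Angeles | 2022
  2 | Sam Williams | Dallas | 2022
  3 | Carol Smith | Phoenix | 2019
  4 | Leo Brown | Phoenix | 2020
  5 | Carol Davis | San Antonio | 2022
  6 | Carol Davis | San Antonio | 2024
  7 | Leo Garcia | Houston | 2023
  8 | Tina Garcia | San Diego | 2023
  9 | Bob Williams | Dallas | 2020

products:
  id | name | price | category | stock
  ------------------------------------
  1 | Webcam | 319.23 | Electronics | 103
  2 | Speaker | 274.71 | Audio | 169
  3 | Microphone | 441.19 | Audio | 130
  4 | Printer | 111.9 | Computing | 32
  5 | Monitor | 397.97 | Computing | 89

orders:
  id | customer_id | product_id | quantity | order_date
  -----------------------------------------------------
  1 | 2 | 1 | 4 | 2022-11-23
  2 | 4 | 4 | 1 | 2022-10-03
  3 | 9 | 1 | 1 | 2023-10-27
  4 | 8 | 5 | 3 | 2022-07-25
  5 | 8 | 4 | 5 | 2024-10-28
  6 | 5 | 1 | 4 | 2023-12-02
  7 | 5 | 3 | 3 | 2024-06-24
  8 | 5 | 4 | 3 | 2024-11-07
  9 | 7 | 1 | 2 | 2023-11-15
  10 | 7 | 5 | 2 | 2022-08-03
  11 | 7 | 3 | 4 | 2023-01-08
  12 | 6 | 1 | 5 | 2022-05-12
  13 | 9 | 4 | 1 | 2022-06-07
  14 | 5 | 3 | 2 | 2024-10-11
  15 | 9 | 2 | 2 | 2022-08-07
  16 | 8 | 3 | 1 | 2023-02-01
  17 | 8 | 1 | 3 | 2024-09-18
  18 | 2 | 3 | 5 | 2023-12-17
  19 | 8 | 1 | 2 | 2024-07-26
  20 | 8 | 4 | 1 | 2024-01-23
SELECT name, category FROM products WHERE category IN ('Accessories', 'Computing')

Execution result:
name | category
Printer | Computing
Monitor | Computing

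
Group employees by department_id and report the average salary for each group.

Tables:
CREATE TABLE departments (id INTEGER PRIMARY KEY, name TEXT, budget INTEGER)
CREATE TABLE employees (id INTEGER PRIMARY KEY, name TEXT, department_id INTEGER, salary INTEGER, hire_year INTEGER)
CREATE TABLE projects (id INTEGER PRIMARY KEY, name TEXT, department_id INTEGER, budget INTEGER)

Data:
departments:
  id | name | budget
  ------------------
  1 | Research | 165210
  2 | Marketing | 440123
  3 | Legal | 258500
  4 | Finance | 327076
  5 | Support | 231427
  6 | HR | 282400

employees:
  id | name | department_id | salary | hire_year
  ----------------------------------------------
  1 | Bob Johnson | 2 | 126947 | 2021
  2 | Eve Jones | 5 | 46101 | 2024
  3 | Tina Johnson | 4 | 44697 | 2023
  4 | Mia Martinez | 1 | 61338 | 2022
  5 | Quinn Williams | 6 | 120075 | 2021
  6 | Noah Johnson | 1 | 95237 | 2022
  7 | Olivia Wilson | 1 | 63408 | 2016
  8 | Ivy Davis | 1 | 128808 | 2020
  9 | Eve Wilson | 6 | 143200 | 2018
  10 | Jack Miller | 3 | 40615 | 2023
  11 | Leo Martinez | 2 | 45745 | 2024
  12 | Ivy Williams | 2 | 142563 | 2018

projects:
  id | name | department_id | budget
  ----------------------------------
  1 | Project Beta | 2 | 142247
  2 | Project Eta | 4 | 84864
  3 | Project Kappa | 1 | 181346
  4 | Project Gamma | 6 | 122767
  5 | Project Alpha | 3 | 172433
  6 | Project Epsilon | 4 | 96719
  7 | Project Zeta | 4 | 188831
SELECT department_id, AVG(salary) AS avg_salary FROM employees GROUP BY department_id

Execution result:
department_id | avg_salary
1 | 87197.75
2 | 105085.00
3 | 40615.00
4 | 44697.00
5 | 46101.00
6 | 131637.50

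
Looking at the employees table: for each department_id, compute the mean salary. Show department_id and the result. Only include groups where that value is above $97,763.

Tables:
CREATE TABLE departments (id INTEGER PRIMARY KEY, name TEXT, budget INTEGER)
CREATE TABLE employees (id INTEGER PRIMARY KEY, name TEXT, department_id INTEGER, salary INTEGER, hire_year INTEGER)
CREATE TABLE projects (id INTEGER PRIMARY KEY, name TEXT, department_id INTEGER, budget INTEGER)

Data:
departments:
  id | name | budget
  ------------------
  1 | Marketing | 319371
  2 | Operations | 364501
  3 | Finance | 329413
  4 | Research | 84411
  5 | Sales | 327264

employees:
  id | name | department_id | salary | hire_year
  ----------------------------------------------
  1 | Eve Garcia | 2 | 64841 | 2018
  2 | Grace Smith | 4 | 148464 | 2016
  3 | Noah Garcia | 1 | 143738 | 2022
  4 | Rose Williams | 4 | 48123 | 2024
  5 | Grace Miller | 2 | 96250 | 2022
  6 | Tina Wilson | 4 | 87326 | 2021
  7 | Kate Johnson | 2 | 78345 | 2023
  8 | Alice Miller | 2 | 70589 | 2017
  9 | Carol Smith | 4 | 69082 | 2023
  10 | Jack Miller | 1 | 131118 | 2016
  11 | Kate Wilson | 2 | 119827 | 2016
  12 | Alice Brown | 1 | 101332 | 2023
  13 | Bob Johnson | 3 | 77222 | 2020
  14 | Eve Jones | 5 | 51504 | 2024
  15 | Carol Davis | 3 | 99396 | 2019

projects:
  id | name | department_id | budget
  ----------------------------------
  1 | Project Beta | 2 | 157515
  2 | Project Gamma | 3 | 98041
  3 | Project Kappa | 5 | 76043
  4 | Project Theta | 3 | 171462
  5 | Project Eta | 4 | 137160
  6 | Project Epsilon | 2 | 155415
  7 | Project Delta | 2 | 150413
SELECT department_id, AVG(salary) AS avg_salary FROM employees GROUP BY department_id HAVING AVG(salary) > 97763

Execution result:
department_id | avg_salary
1 | 125396.00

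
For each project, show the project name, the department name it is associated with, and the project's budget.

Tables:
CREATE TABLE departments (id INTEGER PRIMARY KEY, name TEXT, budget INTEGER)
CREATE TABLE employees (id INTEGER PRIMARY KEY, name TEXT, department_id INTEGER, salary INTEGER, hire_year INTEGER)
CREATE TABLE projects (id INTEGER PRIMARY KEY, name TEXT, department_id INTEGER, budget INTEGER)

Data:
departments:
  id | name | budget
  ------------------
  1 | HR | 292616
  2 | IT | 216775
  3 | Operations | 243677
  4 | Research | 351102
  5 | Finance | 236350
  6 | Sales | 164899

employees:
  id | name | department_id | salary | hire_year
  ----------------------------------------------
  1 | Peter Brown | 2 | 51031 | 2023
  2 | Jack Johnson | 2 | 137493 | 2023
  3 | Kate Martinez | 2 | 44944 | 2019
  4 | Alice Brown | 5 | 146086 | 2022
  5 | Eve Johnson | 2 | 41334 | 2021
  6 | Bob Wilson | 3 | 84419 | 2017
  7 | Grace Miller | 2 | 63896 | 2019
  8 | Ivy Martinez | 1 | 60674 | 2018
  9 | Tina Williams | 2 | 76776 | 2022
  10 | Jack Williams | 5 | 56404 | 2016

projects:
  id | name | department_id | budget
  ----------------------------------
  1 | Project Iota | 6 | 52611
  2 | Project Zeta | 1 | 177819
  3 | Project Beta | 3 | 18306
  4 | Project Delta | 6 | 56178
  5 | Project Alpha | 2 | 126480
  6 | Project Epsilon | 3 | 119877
SELECT c.name, p.name AS department, c.budget FROM projects c JOIN departments p ON c.department_id = p.id

Execution result:
name | department | budget
Project Iota | Sales | 52611
Project Zeta | HR | 177819
Project Beta | Operations | 18306
Project Delta | Sales | 56178
Project Alpha | IT | 126480
Project Epsilon | Operations | 119877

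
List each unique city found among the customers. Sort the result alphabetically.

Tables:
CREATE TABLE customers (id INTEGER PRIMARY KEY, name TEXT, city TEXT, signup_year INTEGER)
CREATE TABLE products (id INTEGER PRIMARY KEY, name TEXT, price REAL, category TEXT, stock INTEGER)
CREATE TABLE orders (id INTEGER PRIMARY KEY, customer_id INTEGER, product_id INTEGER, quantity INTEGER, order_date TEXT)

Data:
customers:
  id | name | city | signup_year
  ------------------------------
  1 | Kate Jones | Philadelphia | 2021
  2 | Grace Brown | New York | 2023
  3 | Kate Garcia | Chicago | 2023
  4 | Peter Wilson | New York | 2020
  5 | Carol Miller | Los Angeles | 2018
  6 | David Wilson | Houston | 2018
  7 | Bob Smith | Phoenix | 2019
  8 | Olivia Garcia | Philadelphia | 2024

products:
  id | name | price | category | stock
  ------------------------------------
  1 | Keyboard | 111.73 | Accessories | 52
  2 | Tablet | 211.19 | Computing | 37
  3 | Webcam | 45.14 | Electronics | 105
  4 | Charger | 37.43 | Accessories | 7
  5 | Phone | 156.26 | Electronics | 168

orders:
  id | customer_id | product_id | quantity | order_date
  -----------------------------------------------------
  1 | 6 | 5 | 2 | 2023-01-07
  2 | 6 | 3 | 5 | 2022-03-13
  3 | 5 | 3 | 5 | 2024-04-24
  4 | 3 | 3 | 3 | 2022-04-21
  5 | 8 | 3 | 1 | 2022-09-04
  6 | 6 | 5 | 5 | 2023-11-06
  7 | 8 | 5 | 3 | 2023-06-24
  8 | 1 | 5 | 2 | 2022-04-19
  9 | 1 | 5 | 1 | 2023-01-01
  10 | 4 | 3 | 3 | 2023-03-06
SELECT DISTINCT city FROM customers ORDER BY city

Execution result:
city
Chicago
Houston
Los Angeles
New York
Philadelphia
Phoenix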